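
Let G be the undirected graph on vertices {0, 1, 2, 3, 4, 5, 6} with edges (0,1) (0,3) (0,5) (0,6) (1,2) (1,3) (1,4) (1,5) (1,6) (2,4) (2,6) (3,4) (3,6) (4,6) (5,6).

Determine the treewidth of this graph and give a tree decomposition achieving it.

Each bag holds 4 vertices, so the decomposition has width 3, which upper-bounds the treewidth. For the lower bound, the 4 vertices {0, 1, 3, 6} are pairwise adjacent, and any tree decomposition puts a clique entirely inside one bag — forcing width ≥ 3. Hence tw(G) = 3 exactly.

Treewidth 3.
One optimal decomposition is:
Bags: B1 = {0, 1, 3, 6}  B2 = {1, 3, 4, 6}  B3 = {0, 1, 5, 6}  B4 = {1, 2, 4, 6}
Tree: B1–B2, B1–B3, B2–B4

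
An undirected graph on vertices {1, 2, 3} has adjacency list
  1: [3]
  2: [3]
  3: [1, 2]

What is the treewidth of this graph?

A width-1 tree decomposition is:
Bags: B1 = {1, 3}  B2 = {2, 3}
Tree: B1–B2
The largest bag has 2 vertices, giving width 1; this decomposition certifies tw(G) ≤ 1. Any graph with an edge has treewidth ≥ 1, and G has the edge 1–3. Therefore the treewidth is 1.

1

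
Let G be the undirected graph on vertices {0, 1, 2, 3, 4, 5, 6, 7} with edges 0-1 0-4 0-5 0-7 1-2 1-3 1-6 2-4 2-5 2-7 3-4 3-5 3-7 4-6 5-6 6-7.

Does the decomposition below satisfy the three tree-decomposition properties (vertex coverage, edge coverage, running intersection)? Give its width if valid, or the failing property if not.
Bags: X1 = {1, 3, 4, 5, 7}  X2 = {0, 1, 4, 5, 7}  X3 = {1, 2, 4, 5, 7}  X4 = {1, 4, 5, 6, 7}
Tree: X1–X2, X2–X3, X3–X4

Yes; width 4.

Vertex coverage: the bags together contain {0, 1, 2, 3, 4, 5, 6, 7}, the full vertex set. Edge coverage: each edge of G has both endpoints in at least one bag. Running intersection: for every vertex, the bags containing it form a connected subtree. All three properties hold, so this is a valid tree decomposition of width max|bag| − 1 = 4, and hence tw(G) ≤ 4.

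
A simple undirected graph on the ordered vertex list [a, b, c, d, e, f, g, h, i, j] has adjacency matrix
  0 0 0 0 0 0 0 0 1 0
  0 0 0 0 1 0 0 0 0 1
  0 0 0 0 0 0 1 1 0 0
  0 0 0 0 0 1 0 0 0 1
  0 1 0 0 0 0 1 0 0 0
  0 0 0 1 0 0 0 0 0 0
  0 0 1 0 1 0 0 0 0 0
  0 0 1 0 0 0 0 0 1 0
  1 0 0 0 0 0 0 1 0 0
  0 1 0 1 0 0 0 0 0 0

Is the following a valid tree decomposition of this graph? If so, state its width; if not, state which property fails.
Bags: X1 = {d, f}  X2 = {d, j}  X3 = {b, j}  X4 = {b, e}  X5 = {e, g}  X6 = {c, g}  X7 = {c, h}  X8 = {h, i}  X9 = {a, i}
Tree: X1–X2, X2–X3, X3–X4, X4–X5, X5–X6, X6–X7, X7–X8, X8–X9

Vertex coverage: the bags together contain {a, b, c, d, e, f, g, h, i, j}, the full vertex set. Edge coverage: each edge of G has both endpoints in at least one bag. Running intersection: for every vertex, the bags containing it form a connected subtree. All three properties hold, so this is a valid tree decomposition of width max|bag| − 1 = 1, and hence tw(G) ≤ 1.

Yes; width 1.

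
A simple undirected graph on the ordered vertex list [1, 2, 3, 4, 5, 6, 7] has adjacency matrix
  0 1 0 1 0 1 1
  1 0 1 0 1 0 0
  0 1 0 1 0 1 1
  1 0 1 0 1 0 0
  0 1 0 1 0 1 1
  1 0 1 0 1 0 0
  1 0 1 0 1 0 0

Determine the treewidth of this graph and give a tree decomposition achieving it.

Treewidth 3.
One such decomposition:
Bags: B1 = {1, 2, 3, 5}  B2 = {1, 3, 5, 7}  B3 = {1, 3, 4, 5}  B4 = {1, 3, 5, 6}
Tree: B1–B2, B2–B3, B3–B4

Every bag has size at most 4, so the width is 4 − 1 = 3 and tw(G) ≤ 3. For the lower bound: the 4 vertex sets {1,2}, {3,7}, {5}, {4} are disjoint, each induces a connected subgraph, and every pair is joined by at least one edge of G. Contracting each set to a single vertex therefore yields K_{4} as a minor, and since treewidth is minor-monotone, tw(G) ≥ tw(K_{4}) = 3. The upper and lower bounds meet at 3, so that is the treewidth.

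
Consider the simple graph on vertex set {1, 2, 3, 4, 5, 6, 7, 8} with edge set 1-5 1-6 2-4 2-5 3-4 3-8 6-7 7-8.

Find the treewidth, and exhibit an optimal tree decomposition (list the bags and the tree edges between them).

Treewidth 2.
One such decomposition:
Bags: B1 = {2, 4, 5}  B2 = {3, 4, 5}  B3 = {3, 5, 8}  B4 = {5, 7, 8}  B5 = {5, 6, 7}  B6 = {1, 5, 6}
Tree: B1–B2, B2–B3, B3–B4, B4–B5, B5–B6

Every bag has size at most 3, so the width is 3 − 1 = 2 and tw(G) ≤ 2. Since 5–2–4–3–8–7–6–1–5 is a cycle in G, G is not acyclic. Forests are exactly the graphs of treewidth ≤ 1, so tw(G) ≥ 2. The upper and lower bounds meet at 2, so that is the treewidth.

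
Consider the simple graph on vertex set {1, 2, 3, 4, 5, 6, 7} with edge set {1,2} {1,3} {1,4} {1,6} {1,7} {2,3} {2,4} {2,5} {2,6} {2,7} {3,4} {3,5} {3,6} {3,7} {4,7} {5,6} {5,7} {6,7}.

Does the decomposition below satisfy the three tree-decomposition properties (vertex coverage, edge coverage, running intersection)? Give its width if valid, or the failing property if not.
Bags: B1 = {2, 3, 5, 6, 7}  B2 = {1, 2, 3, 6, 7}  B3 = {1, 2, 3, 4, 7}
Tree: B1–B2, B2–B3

Checking the three conditions: (i) the bags cover all of {1, 2, 3, 4, 5, 6, 7}; (ii) for each edge, some bag contains both endpoints; (iii) the bags containing any fixed vertex form a subtree. All hold, so the decomposition is valid with width 5 − 1 = 4.

Yes; width 4.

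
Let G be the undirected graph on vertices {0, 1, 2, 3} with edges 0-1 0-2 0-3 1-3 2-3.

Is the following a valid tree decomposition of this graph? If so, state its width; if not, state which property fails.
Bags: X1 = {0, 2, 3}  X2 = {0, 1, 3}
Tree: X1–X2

Yes; width 2.

Checking the three conditions: (i) the bags cover all of {0, 1, 2, 3}; (ii) for each edge, some bag contains both endpoints; (iii) the bags containing any fixed vertex form a subtree. All hold, so the decomposition is valid with width 3 − 1 = 2.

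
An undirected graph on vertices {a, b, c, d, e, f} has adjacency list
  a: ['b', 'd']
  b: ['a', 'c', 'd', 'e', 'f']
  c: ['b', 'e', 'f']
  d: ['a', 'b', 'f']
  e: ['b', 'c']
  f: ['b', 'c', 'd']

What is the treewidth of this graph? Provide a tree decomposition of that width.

Treewidth 2.
One optimal decomposition is:
Bags: B1 = {a, b, d}  B2 = {b, d, f}  B3 = {b, c, f}  B4 = {b, c, e}
Tree: B1–B2, B2–B3, B3–B4

Every bag has size at most 3, so the width is 3 − 1 = 2 and tw(G) ≤ 2. On the other hand G contains the 3-clique {b, d, f}. A clique must lie in a single bag of any decomposition, so no decomposition can have width below 2. Combining the bounds, tw(G) = 2.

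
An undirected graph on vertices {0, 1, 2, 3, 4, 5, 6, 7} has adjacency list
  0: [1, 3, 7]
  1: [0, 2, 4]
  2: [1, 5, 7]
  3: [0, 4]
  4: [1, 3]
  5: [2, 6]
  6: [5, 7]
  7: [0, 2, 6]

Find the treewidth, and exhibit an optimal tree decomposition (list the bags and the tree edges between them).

Treewidth 2.
One optimal decomposition is:
Bags: B1 = {0, 3, 4}  B2 = {0, 1, 4}  B3 = {0, 1, 7}  B4 = {1, 2, 7}  B5 = {2, 6, 7}  B6 = {2, 5, 6}
Tree: B1–B2, B2–B3, B3–B4, B4–B5, B5–B6

Each bag holds 3 vertices, so the decomposition has width 2, which upper-bounds the treewidth. The edges 3–4–1–0–3 form a cycle, so G is not a tree and its treewidth is at least 2. Combining the bounds, tw(G) = 2.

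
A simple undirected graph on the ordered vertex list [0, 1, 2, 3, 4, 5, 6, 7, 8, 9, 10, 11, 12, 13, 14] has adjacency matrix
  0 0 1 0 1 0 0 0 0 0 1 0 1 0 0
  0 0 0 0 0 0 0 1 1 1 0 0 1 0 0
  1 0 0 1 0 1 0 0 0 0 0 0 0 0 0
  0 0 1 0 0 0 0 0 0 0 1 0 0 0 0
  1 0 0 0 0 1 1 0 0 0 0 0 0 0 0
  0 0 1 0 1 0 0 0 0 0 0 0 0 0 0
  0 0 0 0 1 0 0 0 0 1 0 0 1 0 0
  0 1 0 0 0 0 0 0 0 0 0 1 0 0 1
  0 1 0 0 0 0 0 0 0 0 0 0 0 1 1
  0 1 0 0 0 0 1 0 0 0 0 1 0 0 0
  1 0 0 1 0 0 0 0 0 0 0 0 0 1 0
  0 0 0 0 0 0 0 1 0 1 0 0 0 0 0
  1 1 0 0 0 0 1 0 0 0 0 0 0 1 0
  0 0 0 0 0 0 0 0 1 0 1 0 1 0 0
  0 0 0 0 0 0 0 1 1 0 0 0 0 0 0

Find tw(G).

3

A width-3 tree decomposition is:
Bags: B1 = {7, 9, 11, 14}  B2 = {1, 7, 9, 14}  B3 = {1, 8, 9, 14}  B4 = {1, 6, 8, 9}  B5 = {1, 6, 8, 12}  B6 = {6, 8, 12, 13}  B7 = {4, 6, 12, 13}  B8 = {0, 4, 12, 13}  B9 = {0, 4, 10, 13}  B10 = {0, 4, 5, 10}  B11 = {0, 2, 5, 10}  B12 = {2, 3, 5, 10}
Tree: B1–B2, B2–B3, B3–B4, B4–B5, B5–B6, B6–B7, B7–B8, B8–B9, B9–B10, B10–B11, B11–B12
The largest bag has 4 vertices, giving width 3; this decomposition certifies tw(G) ≤ 3. For the lower bound: the 4 vertex sets {7,11,14}, {9}, {1}, {6,8,12,13} are disjoint, each induces a connected subgraph, and every pair is joined by at least one edge of G. Contracting each set to a single vertex therefore yields K_{4} as a minor, and since treewidth is minor-monotone, tw(G) ≥ tw(K_{4}) = 3. Combining the bounds, tw(G) = 3.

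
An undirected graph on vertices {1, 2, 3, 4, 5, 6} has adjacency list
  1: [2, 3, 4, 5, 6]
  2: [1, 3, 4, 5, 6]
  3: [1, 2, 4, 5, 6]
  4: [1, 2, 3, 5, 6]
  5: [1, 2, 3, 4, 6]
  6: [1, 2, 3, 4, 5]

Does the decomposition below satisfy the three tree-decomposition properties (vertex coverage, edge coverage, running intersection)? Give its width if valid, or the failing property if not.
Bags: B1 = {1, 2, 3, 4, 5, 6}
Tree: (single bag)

Vertex coverage: the bags together contain {1, 2, 3, 4, 5, 6}, the full vertex set. Edge coverage: each edge of G has both endpoints in at least one bag. Running intersection: for every vertex, the bags containing it form a connected subtree. All three properties hold, so this is a valid tree decomposition of width max|bag| − 1 = 5, and hence tw(G) ≤ 5.

Yes; width 5.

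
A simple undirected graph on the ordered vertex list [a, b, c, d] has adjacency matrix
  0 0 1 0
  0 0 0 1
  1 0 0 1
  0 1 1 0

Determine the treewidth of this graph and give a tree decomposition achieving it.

Every bag has size at most 2, so the width is 2 − 1 = 1 and tw(G) ≤ 1. Since G has at least one edge (e.g. b–d), it is not an edgeless graph, so tw(G) ≥ 1. Combining the bounds, tw(G) = 1.

Treewidth 1.
One optimal decomposition is:
Bags: B1 = {b, d}  B2 = {c, d}  B3 = {a, c}
Tree: B1–B2, B2–B3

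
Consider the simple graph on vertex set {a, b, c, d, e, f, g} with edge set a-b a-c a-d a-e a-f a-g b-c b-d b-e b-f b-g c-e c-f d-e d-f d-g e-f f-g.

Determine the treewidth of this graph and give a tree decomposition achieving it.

Each bag holds 5 vertices, so the decomposition has width 4, which upper-bounds the treewidth. Conversely, {a, b, d, f, g} is a clique of size 5, and the vertices of any clique must share a bag in every tree decomposition; so some bag has ≥ 5 vertices and tw(G) ≥ 4. Therefore the treewidth is 4.

Treewidth 4.
One such decomposition:
Bags: B1 = {a, b, d, e, f}  B2 = {a, b, d, f, g}  B3 = {a, b, c, e, f}
Tree: B1–B2, B1–B3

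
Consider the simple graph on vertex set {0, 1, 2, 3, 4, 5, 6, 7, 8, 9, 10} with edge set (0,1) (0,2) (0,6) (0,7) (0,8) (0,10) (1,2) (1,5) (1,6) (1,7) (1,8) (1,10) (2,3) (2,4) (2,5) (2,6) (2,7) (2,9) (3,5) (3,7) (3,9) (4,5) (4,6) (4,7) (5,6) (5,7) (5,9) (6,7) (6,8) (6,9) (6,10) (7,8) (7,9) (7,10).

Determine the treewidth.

4

A width-4 tree decomposition is:
Bags: B1 = {1, 2, 5, 6, 7}  B2 = {0, 1, 2, 6, 7}  B3 = {0, 1, 6, 7, 10}  B4 = {2, 5, 6, 7, 9}  B5 = {0, 1, 6, 7, 8}  B6 = {2, 4, 5, 6, 7}  B7 = {2, 3, 5, 7, 9}
Tree: B1–B2, B2–B3, B1–B4, B3–B5, B4–B6, B4–B7
The largest bag has 5 vertices, giving width 4; this decomposition certifies tw(G) ≤ 4. For the lower bound, the 5 vertices {2, 3, 5, 7, 9} are pairwise adjacent, and any tree decomposition puts a clique entirely inside one bag — forcing width ≥ 4. Hence tw(G) = 4 exactly.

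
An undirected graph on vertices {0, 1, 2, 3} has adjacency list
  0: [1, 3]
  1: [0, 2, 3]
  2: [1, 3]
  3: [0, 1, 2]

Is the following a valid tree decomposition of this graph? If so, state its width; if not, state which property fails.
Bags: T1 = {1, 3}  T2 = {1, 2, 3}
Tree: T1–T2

No — vertex 0 appears in no bag.

A tree decomposition must satisfy three properties: every vertex lies in some bag; for every edge, both endpoints lie together in some bag; and for every vertex, the bags containing it form a connected subtree. Here vertex 0 appears in no bag, so the decomposition is invalid.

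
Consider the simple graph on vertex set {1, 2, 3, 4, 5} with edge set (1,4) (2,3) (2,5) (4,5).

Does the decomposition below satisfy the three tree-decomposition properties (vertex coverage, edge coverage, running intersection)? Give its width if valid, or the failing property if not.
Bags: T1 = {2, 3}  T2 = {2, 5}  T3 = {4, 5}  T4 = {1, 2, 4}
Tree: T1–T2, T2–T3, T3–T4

A tree decomposition must satisfy three properties: every vertex lies in some bag; for every edge, both endpoints lie together in some bag; and for every vertex, the bags containing it form a connected subtree. Here bags containing vertex 2 are not connected in the tree, so the decomposition is invalid.

No — bags containing vertex 2 are not connected in the tree.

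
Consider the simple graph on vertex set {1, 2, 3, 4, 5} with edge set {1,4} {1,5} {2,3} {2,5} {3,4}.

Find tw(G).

2

A width-2 tree decomposition is:
Bags: B1 = {1, 4, 5}  B2 = {2, 4, 5}  B3 = {2, 3, 4}
Tree: B1–B2, B2–B3
Each bag holds 3 vertices, so the decomposition has width 2, which upper-bounds the treewidth. For the lower bound, G contains the cycle 4–1–5–2–3–4, so G is not a forest; only forests have treewidth ≤ 1, hence tw(G) ≥ 2. Hence tw(G) = 2 exactly.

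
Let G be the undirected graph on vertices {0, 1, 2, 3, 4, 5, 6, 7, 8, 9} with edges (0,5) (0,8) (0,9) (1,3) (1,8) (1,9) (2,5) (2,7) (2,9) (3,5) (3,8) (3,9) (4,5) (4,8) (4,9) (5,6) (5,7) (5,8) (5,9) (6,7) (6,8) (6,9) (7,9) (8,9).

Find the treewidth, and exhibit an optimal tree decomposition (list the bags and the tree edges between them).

Every bag has size at most 4, so the width is 4 − 1 = 3 and tw(G) ≤ 3. For the lower bound, the 4 vertices {1, 3, 8, 9} are pairwise adjacent, and any tree decomposition puts a clique entirely inside one bag — forcing width ≥ 3. Hence tw(G) = 3 exactly.

Treewidth 3.
One optimal decomposition is:
Bags: B1 = {5, 6, 8, 9}  B2 = {3, 5, 8, 9}  B3 = {1, 3, 8, 9}  B4 = {4, 5, 8, 9}  B5 = {0, 5, 8, 9}  B6 = {5, 6, 7, 9}  B7 = {2, 5, 7, 9}
Tree: B1–B2, B2–B3, B1–B4, B1–B5, B1–B6, B6–B7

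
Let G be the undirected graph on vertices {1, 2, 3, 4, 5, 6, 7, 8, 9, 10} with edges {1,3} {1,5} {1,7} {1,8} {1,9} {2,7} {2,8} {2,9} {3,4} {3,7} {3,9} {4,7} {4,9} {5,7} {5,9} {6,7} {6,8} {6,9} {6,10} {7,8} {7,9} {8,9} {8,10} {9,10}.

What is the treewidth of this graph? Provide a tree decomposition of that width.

Each bag holds 4 vertices, so the decomposition has width 3, which upper-bounds the treewidth. For the lower bound, the 4 vertices {6, 8, 9, 10} are pairwise adjacent, and any tree decomposition puts a clique entirely inside one bag — forcing width ≥ 3. Therefore the treewidth is 3.

Treewidth 3.
One such decomposition:
Bags: B1 = {6, 7, 8, 9}  B2 = {1, 7, 8, 9}  B3 = {1, 3, 7, 9}  B4 = {2, 7, 8, 9}  B5 = {1, 5, 7, 9}  B6 = {3, 4, 7, 9}  B7 = {6, 8, 9, 10}
Tree: B1–B2, B2–B3, B2–B4, B2–B5, B3–B6, B1–B7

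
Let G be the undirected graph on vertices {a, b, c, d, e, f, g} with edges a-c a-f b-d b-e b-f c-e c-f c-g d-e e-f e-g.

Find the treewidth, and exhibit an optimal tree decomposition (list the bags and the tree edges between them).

Each bag holds 3 vertices, so the decomposition has width 2, which upper-bounds the treewidth. On the other hand G contains the 3-clique {b, d, e}. A clique must lie in a single bag of any decomposition, so no decomposition can have width below 2. Combining the bounds, tw(G) = 2.

Treewidth 2.
One such decomposition:
Bags: B1 = {b, d, e}  B2 = {b, e, f}  B3 = {c, e, f}  B4 = {c, e, g}  B5 = {a, c, f}
Tree: B1–B2, B2–B3, B3–B4, B3–B5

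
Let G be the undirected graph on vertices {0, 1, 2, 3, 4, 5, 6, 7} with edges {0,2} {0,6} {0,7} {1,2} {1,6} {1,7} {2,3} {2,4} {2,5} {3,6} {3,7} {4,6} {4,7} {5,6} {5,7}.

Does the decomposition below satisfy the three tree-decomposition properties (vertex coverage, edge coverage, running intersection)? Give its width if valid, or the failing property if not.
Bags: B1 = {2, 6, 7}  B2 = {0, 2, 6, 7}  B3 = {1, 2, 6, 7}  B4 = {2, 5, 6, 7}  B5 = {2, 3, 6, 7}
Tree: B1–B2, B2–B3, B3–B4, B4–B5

No — vertex 4 appears in no bag.

A tree decomposition must satisfy three properties: every vertex lies in some bag; for every edge, both endpoints lie together in some bag; and for every vertex, the bags containing it form a connected subtree. Here vertex 4 appears in no bag, so the decomposition is invalid.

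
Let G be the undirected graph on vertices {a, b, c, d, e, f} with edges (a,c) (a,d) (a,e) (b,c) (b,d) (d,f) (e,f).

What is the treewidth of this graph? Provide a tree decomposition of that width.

Treewidth 2.
One optimal decomposition is:
Bags: B1 = {b, c, d}  B2 = {a, c, d}  B3 = {a, d, f}  B4 = {a, e, f}
Tree: B1–B2, B2–B3, B3–B4

Each bag holds 3 vertices, so the decomposition has width 2, which upper-bounds the treewidth. Since b–c–a–d–b is a cycle in G, G is not acyclic. Forests are exactly the graphs of treewidth ≤ 1, so tw(G) ≥ 2. The upper and lower bounds meet at 2, so that is the treewidth.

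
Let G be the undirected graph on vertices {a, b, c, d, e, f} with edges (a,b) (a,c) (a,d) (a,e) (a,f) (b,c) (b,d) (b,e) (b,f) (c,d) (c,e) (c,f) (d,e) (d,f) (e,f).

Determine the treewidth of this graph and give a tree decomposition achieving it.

With just one bag of size 6, the width is 6 − 1 = 5, so tw(G) ≤ 5. On the other hand G contains the 6-clique {a, b, c, d, e, f}. A clique must lie in a single bag of any decomposition, so no decomposition can have width below 5. Hence tw(G) = 5 exactly.

Treewidth 5.
One optimal decomposition is:
Bags: B1 = {a, b, c, d, e, f}
Tree: (single bag)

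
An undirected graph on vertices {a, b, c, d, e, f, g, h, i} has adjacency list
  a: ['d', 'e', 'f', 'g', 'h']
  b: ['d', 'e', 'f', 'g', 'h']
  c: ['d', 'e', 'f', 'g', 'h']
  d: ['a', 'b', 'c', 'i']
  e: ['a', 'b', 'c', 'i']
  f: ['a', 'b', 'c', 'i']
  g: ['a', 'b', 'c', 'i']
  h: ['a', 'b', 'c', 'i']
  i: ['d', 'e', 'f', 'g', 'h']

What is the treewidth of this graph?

A width-4 tree decomposition is:
Bags: B1 = {a, b, c, d, i}  B2 = {a, b, c, f, i}  B3 = {a, b, c, h, i}  B4 = {a, b, c, e, i}  B5 = {a, b, c, g, i}
Tree: B1–B2, B2–B3, B3–B4, B4–B5
The largest bag has 5 vertices, giving width 4; this decomposition certifies tw(G) ≤ 4. For the lower bound: the 5 vertex sets {b,d}, {a,f}, {h,i}, {c}, {e} are disjoint, each induces a connected subgraph, and every pair is joined by at least one edge of G. Contracting each set to a single vertex therefore yields K_{5} as a minor, and since treewidth is minor-monotone, tw(G) ≥ tw(K_{5}) = 4. The upper and lower bounds meet at 4, so that is the treewidth.

4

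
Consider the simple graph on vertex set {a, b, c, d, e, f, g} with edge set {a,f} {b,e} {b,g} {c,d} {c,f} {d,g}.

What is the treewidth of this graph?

A width-1 tree decomposition is:
Bags: B1 = {b, e}  B2 = {b, g}  B3 = {d, g}  B4 = {c, d}  B5 = {c, f}  B6 = {a, f}
Tree: B1–B2, B2–B3, B3–B4, B4–B5, B5–B6
Every bag has size at most 2, so the width is 2 − 1 = 1 and tw(G) ≤ 1. Any graph with an edge has treewidth ≥ 1, and G has the edge e–b. Combining the bounds, tw(G) = 1.

1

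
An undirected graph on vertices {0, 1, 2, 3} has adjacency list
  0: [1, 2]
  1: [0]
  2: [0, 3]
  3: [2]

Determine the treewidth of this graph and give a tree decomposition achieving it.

Treewidth 1.
One such decomposition:
Bags: B1 = {0, 1}  B2 = {0, 2}  B3 = {2, 3}
Tree: B1–B2, B2–B3

The largest bag has 2 vertices, giving width 1; this decomposition certifies tw(G) ≤ 1. Since G has at least one edge (e.g. 0–1), it is not an edgeless graph, so tw(G) ≥ 1. The upper and lower bounds meet at 1, so that is the treewidth.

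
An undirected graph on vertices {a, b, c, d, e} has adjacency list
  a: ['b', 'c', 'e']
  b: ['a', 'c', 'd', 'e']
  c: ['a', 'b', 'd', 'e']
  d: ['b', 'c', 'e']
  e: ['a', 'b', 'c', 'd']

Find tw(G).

A width-3 tree decomposition is:
Bags: B1 = {a, b, c, e}  B2 = {b, c, d, e}
Tree: B1–B2
Every bag has size at most 4, so the width is 4 − 1 = 3 and tw(G) ≤ 3. Conversely, {b, c, d, e} is a clique of size 4, and the vertices of any clique must share a bag in every tree decomposition; so some bag has ≥ 4 vertices and tw(G) ≥ 3. Hence tw(G) = 3 exactly.

3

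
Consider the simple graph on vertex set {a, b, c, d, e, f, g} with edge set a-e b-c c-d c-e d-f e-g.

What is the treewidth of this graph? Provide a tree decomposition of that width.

Each bag holds 2 vertices, so the decomposition has width 1, which upper-bounds the treewidth. G has an edge, so its treewidth is at least 1. Hence tw(G) = 1 exactly.

Treewidth 1.
One such decomposition:
Bags: B1 = {c, d}  B2 = {b, c}  B3 = {d, f}  B4 = {c, e}  B5 = {a, e}  B6 = {e, g}
Tree: B1–B2, B1–B3, B1–B4, B4–B5, B5–B6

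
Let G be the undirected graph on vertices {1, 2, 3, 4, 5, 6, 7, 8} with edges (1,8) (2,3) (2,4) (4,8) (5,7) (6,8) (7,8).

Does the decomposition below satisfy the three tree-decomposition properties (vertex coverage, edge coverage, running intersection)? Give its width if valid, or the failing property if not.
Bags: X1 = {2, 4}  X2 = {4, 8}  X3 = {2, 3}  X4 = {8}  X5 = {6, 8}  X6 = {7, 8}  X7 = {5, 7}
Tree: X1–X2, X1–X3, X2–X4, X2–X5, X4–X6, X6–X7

A tree decomposition must satisfy three properties: every vertex lies in some bag; for every edge, both endpoints lie together in some bag; and for every vertex, the bags containing it form a connected subtree. Here vertex 1 appears in no bag, so the decomposition is invalid.

No — vertex 1 appears in no bag.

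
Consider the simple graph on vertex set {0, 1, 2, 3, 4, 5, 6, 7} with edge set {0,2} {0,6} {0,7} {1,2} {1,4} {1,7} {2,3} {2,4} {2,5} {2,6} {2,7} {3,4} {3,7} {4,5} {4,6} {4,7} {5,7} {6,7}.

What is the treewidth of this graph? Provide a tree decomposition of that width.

Every bag has size at most 4, so the width is 4 − 1 = 3 and tw(G) ≤ 3. On the other hand G contains the 4-clique {0, 2, 6, 7}. A clique must lie in a single bag of any decomposition, so no decomposition can have width below 3. Therefore the treewidth is 3.

Treewidth 3.
Bags: B1 = {1, 2, 4, 7}  B2 = {2, 3, 4, 7}  B3 = {2, 4, 6, 7}  B4 = {2, 4, 5, 7}  B5 = {0, 2, 6, 7}
Tree: B1–B2, B1–B3, B2–B4, B3–B5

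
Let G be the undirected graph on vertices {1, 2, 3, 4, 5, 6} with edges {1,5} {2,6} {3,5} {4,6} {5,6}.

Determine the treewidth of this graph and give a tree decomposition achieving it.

The largest bag has 2 vertices, giving width 1; this decomposition certifies tw(G) ≤ 1. G has an edge, so its treewidth is at least 1. Hence tw(G) = 1 exactly.

Treewidth 1.
Bags: B1 = {4, 6}  B2 = {2, 6}  B3 = {5, 6}  B4 = {1, 5}  B5 = {3, 5}
Tree: B1–B2, B2–B3, B3–B4, B3–B5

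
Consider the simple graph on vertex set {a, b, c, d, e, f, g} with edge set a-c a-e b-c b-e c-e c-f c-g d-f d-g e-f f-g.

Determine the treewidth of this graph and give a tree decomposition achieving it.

Every bag has size at most 3, so the width is 3 − 1 = 2 and tw(G) ≤ 2. For the lower bound, the 3 vertices {d, f, g} are pairwise adjacent, and any tree decomposition puts a clique entirely inside one bag — forcing width ≥ 2. Therefore the treewidth is 2.

Treewidth 2.
One optimal decomposition is:
Bags: B1 = {c, e, f}  B2 = {c, f, g}  B3 = {a, c, e}  B4 = {b, c, e}  B5 = {d, f, g}
Tree: B1–B2, B1–B3, B3–B4, B2–B5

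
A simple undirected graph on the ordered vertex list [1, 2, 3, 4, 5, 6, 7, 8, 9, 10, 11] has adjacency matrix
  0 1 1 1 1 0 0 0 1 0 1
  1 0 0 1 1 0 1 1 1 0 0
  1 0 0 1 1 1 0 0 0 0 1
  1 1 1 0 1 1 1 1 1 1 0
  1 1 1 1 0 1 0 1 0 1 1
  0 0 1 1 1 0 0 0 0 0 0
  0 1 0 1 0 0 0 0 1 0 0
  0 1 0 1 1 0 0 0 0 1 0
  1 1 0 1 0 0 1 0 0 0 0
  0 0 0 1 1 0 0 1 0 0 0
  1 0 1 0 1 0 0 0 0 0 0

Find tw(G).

3

A width-3 tree decomposition is:
Bags: B1 = {1, 2, 4, 9}  B2 = {1, 2, 4, 5}  B3 = {2, 4, 7, 9}  B4 = {1, 3, 4, 5}  B5 = {2, 4, 5, 8}  B6 = {1, 3, 5, 11}  B7 = {3, 4, 5, 6}  B8 = {4, 5, 8, 10}
Tree: B1–B2, B1–B3, B2–B4, B2–B5, B4–B6, B4–B7, B5–B8
Every bag has size at most 4, so the width is 4 − 1 = 3 and tw(G) ≤ 3. For the lower bound, the 4 vertices {1, 3, 5, 11} are pairwise adjacent, and any tree decomposition puts a clique entirely inside one bag — forcing width ≥ 3. Therefore the treewidth is 3.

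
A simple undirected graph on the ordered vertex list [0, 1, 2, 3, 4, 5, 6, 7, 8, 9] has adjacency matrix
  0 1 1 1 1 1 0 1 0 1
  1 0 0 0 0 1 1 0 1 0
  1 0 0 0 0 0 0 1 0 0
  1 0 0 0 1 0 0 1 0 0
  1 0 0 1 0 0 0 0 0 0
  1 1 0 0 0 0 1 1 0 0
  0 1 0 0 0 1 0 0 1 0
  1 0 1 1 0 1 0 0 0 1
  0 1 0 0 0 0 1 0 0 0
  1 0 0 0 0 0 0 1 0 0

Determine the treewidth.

2

A width-2 tree decomposition is:
Bags: B1 = {1, 5, 6}  B2 = {0, 1, 5}  B3 = {0, 5, 7}  B4 = {1, 6, 8}  B5 = {0, 3, 7}  B6 = {0, 2, 7}  B7 = {0, 3, 4}  B8 = {0, 7, 9}
Tree: B1–B2, B2–B3, B1–B4, B3–B5, B3–B6, B5–B7, B5–B8
Every bag has size at most 3, so the width is 3 − 1 = 2 and tw(G) ≤ 2. On the other hand G contains the 3-clique {0, 1, 5}. A clique must lie in a single bag of any decomposition, so no decomposition can have width below 2. Combining the bounds, tw(G) = 2.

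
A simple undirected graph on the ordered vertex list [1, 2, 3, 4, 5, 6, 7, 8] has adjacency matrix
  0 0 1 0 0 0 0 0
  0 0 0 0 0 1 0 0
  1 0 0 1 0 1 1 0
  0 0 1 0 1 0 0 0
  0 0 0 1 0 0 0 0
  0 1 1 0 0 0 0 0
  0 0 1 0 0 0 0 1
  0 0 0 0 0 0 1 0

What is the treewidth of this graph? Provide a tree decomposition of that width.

Treewidth 1.
One optimal decomposition is:
Bags: B1 = {3, 7}  B2 = {1, 3}  B3 = {7, 8}  B4 = {3, 4}  B5 = {4, 5}  B6 = {3, 6}  B7 = {2, 6}
Tree: B1–B2, B1–B3, B2–B4, B4–B5, B4–B6, B6–B7

Each bag holds 2 vertices, so the decomposition has width 1, which upper-bounds the treewidth. Since G has at least one edge (e.g. 7–3), it is not an edgeless graph, so tw(G) ≥ 1. Combining the bounds, tw(G) = 1.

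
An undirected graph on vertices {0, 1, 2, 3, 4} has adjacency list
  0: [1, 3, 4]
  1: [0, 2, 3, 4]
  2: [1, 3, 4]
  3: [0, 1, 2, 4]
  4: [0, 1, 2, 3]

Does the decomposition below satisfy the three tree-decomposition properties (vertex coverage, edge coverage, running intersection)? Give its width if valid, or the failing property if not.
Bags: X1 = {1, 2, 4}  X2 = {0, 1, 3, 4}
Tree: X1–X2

A tree decomposition must satisfy three properties: every vertex lies in some bag; for every edge, both endpoints lie together in some bag; and for every vertex, the bags containing it form a connected subtree. Here edge (3,2) lies in no bag, so the decomposition is invalid.

No — edge (3,2) lies in no bag.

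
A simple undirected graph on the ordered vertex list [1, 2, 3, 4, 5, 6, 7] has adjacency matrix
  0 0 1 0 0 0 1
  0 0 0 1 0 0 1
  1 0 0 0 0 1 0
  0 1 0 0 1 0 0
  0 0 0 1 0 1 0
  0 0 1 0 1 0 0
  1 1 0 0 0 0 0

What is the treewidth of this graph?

A width-2 tree decomposition is:
Bags: B1 = {3, 5, 6}  B2 = {3, 4, 5}  B3 = {2, 3, 4}  B4 = {2, 3, 7}  B5 = {1, 3, 7}
Tree: B1–B2, B2–B3, B3–B4, B4–B5
The largest bag has 3 vertices, giving width 2; this decomposition certifies tw(G) ≤ 2. For the lower bound, G contains the cycle 3–6–5–4–2–7–1–3, so G is not a forest; only forests have treewidth ≤ 1, hence tw(G) ≥ 2. Combining the bounds, tw(G) = 2.

2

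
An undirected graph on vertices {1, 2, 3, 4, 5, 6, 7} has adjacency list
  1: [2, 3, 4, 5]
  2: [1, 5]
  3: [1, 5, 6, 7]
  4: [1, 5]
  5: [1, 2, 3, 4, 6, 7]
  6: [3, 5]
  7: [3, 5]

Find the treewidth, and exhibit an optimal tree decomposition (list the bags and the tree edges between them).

Treewidth 2.
One optimal decomposition is:
Bags: B1 = {1, 3, 5}  B2 = {3, 5, 6}  B3 = {3, 5, 7}  B4 = {1, 4, 5}  B5 = {1, 2, 5}
Tree: B1–B2, B1–B3, B1–B4, B1–B5

Each bag holds 3 vertices, so the decomposition has width 2, which upper-bounds the treewidth. For the lower bound, the 3 vertices {1, 2, 5} are pairwise adjacent, and any tree decomposition puts a clique entirely inside one bag — forcing width ≥ 2. Hence tw(G) = 2 exactly.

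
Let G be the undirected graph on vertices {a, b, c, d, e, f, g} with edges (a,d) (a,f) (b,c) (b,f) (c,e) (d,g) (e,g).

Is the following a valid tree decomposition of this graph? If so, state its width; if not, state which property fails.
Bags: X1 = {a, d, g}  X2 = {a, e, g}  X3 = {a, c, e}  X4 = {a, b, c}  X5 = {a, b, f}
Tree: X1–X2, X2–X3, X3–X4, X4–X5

Yes; width 2.

Checking the three conditions: (i) the bags cover all of {a, b, c, d, e, f, g}; (ii) for each edge, some bag contains both endpoints; (iii) the bags containing any fixed vertex form a subtree. All hold, so the decomposition is valid with width 3 − 1 = 2.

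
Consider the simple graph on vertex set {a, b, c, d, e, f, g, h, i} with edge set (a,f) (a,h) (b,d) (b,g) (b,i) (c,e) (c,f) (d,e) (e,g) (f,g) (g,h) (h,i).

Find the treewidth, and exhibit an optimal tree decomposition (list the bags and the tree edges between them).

Every bag has size at most 4, so the width is 4 − 1 = 3 and tw(G) ≤ 3. For the lower bound: the 4 vertex sets {c,d,e}, {f}, {g}, {a,b,h,i} are disjoint, each induces a connected subgraph, and every pair is joined by at least one edge of G. Contracting each set to a single vertex therefore yields K_{4} as a minor, and since treewidth is minor-monotone, tw(G) ≥ tw(K_{4}) = 3. Therefore the treewidth is 3.

Treewidth 3.
One such decomposition:
Bags: B1 = {c, d, e, f}  B2 = {d, e, f, g}  B3 = {b, d, f, g}  B4 = {a, b, f, g}  B5 = {a, b, g, h}  B6 = {a, b, h, i}
Tree: B1–B2, B2–B3, B3–B4, B4–B5, B5–B6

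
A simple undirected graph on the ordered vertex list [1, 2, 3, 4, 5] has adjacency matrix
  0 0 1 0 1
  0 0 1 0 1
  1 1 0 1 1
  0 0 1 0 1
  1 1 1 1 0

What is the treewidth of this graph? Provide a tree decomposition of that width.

Treewidth 2.
One optimal decomposition is:
Bags: B1 = {1, 3, 5}  B2 = {3, 4, 5}  B3 = {2, 3, 5}
Tree: B1–B2, B1–B3

The largest bag has 3 vertices, giving width 2; this decomposition certifies tw(G) ≤ 2. On the other hand G contains the 3-clique {1, 3, 5}. A clique must lie in a single bag of any decomposition, so no decomposition can have width below 2. Hence tw(G) = 2 exactly.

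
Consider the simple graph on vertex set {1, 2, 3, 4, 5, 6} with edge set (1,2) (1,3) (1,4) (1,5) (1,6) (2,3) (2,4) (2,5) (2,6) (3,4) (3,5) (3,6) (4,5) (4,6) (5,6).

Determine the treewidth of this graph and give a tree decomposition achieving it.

Treewidth 5.
One optimal decomposition is:
Bags: B1 = {1, 2, 3, 4, 5, 6}
Tree: (single bag)

A single bag containing all 6 vertices is trivially a valid decomposition of width 5. For the lower bound, the 6 vertices {1, 2, 3, 4, 5, 6} are pairwise adjacent, and any tree decomposition puts a clique entirely inside one bag — forcing width ≥ 5. Hence tw(G) = 5 exactly.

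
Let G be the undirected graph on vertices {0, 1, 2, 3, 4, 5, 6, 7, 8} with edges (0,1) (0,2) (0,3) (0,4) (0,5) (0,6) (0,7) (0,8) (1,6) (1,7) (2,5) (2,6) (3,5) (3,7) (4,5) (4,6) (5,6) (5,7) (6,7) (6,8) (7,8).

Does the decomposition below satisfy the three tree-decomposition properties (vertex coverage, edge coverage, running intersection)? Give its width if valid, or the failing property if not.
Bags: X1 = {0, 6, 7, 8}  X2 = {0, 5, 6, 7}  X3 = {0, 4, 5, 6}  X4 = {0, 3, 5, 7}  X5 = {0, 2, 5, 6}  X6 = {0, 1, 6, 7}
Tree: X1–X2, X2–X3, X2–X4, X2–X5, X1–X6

Every vertex of G appears in some bag (union = {0, 1, 2, 3, 4, 5, 6, 7, 8}); every edge is covered by a bag; and for each vertex v the set of bags containing v is connected in the bag tree. The decomposition is therefore valid. The largest bag has 4 vertices, so the width is 3.

Yes; width 3.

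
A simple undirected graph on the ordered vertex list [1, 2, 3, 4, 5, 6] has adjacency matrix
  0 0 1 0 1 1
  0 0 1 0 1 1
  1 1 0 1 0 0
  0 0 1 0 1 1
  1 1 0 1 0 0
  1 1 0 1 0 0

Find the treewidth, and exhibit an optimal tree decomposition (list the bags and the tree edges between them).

Every bag has size at most 4, so the width is 4 − 1 = 3 and tw(G) ≤ 3. For the lower bound: the 4 vertex sets {4,6}, {1,3}, {5}, {2} are disjoint, each induces a connected subgraph, and every pair is joined by at least one edge of G. Contracting each set to a single vertex therefore yields K_{4} as a minor, and since treewidth is minor-monotone, tw(G) ≥ tw(K_{4}) = 3. Therefore the treewidth is 3.

Treewidth 3.
Bags: B1 = {3, 4, 5, 6}  B2 = {1, 3, 5, 6}  B3 = {2, 3, 5, 6}
Tree: B1–B2, B2–B3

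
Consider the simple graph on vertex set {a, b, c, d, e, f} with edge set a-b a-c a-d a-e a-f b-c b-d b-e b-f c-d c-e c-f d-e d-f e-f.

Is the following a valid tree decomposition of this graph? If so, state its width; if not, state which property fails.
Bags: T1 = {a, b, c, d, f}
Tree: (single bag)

No — vertex e appears in no bag.

A tree decomposition must satisfy three properties: every vertex lies in some bag; for every edge, both endpoints lie together in some bag; and for every vertex, the bags containing it form a connected subtree. Here vertex e appears in no bag, so the decomposition is invalid.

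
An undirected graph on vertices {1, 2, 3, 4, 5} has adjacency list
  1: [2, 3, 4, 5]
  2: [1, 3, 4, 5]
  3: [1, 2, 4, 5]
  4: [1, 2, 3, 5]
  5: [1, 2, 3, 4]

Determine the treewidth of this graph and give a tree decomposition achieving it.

A single bag containing all 5 vertices is trivially a valid decomposition of width 4. For the lower bound, the 5 vertices {1, 2, 3, 4, 5} are pairwise adjacent, and any tree decomposition puts a clique entirely inside one bag — forcing width ≥ 4. Hence tw(G) = 4 exactly.

Treewidth 4.
One optimal decomposition is:
Bags: B1 = {1, 2, 3, 4, 5}
Tree: (single bag)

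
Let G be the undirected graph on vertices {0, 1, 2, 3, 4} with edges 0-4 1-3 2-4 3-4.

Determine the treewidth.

A width-1 tree decomposition is:
Bags: B1 = {0, 4}  B2 = {3, 4}  B3 = {2, 4}  B4 = {1, 3}
Tree: B1–B2, B1–B3, B2–B4
The largest bag has 2 vertices, giving width 1; this decomposition certifies tw(G) ≤ 1. Since G has at least one edge (e.g. 0–4), it is not an edgeless graph, so tw(G) ≥ 1. Therefore the treewidth is 1.

1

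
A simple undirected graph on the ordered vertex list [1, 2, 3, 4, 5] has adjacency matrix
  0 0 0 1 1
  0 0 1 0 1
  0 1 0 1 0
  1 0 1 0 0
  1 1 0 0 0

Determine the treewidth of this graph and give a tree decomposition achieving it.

Treewidth 2.
Bags: B1 = {1, 3, 4}  B2 = {1, 3, 5}  B3 = {2, 3, 5}
Tree: B1–B2, B2–B3

Every bag has size at most 3, so the width is 3 − 1 = 2 and tw(G) ≤ 2. For the lower bound, G contains the cycle 3–4–1–5–2–3, so G is not a forest; only forests have treewidth ≤ 1, hence tw(G) ≥ 2. Hence tw(G) = 2 exactly.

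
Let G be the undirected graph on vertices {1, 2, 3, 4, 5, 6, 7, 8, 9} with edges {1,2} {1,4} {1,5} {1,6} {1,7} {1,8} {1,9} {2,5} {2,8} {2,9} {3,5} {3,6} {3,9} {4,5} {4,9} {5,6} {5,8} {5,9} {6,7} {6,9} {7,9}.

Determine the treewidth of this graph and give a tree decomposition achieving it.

Treewidth 3.
One such decomposition:
Bags: B1 = {1, 2, 5, 9}  B2 = {1, 2, 5, 8}  B3 = {1, 5, 6, 9}  B4 = {1, 4, 5, 9}  B5 = {1, 6, 7, 9}  B6 = {3, 5, 6, 9}
Tree: B1–B2, B1–B3, B1–B4, B3–B5, B3–B6

Every bag has size at most 4, so the width is 4 − 1 = 3 and tw(G) ≤ 3. On the other hand G contains the 4-clique {1, 2, 5, 8}. A clique must lie in a single bag of any decomposition, so no decomposition can have width below 3. Hence tw(G) = 3 exactly.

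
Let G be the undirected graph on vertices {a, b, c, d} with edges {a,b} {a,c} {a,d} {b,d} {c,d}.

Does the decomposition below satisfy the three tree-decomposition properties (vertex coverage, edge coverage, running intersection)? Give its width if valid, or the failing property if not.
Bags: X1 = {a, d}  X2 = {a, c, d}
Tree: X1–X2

No — vertex b appears in no bag.

A tree decomposition must satisfy three properties: every vertex lies in some bag; for every edge, both endpoints lie together in some bag; and for every vertex, the bags containing it form a connected subtree. Here vertex b appears in no bag, so the decomposition is invalid.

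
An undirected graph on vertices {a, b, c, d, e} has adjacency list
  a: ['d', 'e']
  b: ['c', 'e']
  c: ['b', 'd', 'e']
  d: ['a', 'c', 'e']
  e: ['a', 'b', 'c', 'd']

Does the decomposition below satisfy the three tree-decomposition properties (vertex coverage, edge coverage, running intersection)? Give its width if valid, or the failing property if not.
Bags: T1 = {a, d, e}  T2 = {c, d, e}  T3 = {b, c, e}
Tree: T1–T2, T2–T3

Checking the three conditions: (i) the bags cover all of {a, b, c, d, e}; (ii) for each edge, some bag contains both endpoints; (iii) the bags containing any fixed vertex form a subtree. All hold, so the decomposition is valid with width 3 − 1 = 2.

Yes; width 2.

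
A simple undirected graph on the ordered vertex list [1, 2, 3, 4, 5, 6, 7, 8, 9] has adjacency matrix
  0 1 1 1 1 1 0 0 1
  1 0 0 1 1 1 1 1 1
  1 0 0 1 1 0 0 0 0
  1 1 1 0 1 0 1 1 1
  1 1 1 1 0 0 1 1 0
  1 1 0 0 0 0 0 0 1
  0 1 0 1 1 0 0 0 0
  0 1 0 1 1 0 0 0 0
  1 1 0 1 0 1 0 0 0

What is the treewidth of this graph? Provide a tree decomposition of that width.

Treewidth 3.
One such decomposition:
Bags: B1 = {1, 2, 4, 9}  B2 = {1, 2, 4, 5}  B3 = {2, 4, 5, 8}  B4 = {1, 2, 6, 9}  B5 = {2, 4, 5, 7}  B6 = {1, 3, 4, 5}
Tree: B1–B2, B2–B3, B1–B4, B2–B5, B2–B6

The largest bag has 4 vertices, giving width 3; this decomposition certifies tw(G) ≤ 3. Conversely, {1, 2, 4, 9} is a clique of size 4, and the vertices of any clique must share a bag in every tree decomposition; so some bag has ≥ 4 vertices and tw(G) ≥ 3. Combining the bounds, tw(G) = 3.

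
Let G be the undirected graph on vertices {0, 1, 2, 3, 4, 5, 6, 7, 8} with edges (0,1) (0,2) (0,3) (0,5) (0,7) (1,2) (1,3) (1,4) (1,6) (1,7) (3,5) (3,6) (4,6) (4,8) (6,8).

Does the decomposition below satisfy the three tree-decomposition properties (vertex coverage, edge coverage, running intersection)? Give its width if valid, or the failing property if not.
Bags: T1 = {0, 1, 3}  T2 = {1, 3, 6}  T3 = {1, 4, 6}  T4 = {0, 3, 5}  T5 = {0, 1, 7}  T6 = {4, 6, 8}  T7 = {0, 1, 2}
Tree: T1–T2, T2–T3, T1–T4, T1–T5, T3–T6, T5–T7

Yes; width 2.

Every vertex of G appears in some bag (union = {0, 1, 2, 3, 4, 5, 6, 7, 8}); every edge is covered by a bag; and for each vertex v the set of bags containing v is connected in the bag tree. The decomposition is therefore valid. The largest bag has 3 vertices, so the width is 2.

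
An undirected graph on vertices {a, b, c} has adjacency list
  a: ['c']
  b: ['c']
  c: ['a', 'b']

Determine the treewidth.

A width-1 tree decomposition is:
Bags: B1 = {b, c}  B2 = {a, c}
Tree: B1–B2
Each bag holds 2 vertices, so the decomposition has width 1, which upper-bounds the treewidth. G has an edge, so its treewidth is at least 1. Therefore the treewidth is 1.

1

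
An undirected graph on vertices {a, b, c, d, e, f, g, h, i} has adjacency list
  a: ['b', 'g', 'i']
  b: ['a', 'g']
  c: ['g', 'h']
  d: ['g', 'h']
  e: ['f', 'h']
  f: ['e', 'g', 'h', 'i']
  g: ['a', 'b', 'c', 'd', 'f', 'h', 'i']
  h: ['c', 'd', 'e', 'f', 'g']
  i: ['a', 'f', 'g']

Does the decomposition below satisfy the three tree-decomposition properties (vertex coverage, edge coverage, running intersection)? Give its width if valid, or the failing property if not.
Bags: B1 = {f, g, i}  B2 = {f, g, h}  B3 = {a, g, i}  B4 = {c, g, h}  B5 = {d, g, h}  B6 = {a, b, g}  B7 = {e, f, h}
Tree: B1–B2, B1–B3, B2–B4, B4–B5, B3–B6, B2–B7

Yes; width 2.

Vertex coverage: the bags together contain {a, b, c, d, e, f, g, h, i}, the full vertex set. Edge coverage: each edge of G has both endpoints in at least one bag. Running intersection: for every vertex, the bags containing it form a connected subtree. All three properties hold, so this is a valid tree decomposition of width max|bag| − 1 = 2, and hence tw(G) ≤ 2.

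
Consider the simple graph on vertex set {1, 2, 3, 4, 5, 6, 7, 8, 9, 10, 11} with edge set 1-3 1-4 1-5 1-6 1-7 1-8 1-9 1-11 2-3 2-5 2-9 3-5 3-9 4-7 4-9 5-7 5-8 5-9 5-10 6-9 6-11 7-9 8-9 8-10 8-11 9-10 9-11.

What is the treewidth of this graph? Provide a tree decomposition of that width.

Treewidth 3.
One optimal decomposition is:
Bags: B1 = {1, 5, 8, 9}  B2 = {1, 5, 7, 9}  B3 = {1, 3, 5, 9}  B4 = {1, 4, 7, 9}  B5 = {1, 8, 9, 11}  B6 = {1, 6, 9, 11}  B7 = {5, 8, 9, 10}  B8 = {2, 3, 5, 9}
Tree: B1–B2, B1–B3, B2–B4, B1–B5, B5–B6, B1–B7, B3–B8

Each bag holds 4 vertices, so the decomposition has width 3, which upper-bounds the treewidth. For the lower bound, the 4 vertices {1, 8, 9, 11} are pairwise adjacent, and any tree decomposition puts a clique entirely inside one bag — forcing width ≥ 3. Combining the bounds, tw(G) = 3.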